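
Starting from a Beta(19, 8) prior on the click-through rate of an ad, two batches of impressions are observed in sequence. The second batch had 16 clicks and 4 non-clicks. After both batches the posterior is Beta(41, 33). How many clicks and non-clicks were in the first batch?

6 clicks and 21 non-clicks

Because Beta–binomial updating is additive in the counts, the combined data contributed (α_post−α_prior, β_post−β_prior) successes and failures.
Total across both batches: 41−19=22 clicks, 33−8=25 non-clicks.
Subtract the second batch: 22−16=6 clicks and 25−4=21 non-clicks.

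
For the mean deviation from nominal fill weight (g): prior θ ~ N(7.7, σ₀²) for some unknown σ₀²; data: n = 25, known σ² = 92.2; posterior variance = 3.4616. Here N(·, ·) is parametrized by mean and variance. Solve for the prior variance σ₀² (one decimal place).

σ₀² = 56.4

Posterior precision equals prior precision plus data precision: 1/σ_n² = 1/σ₀² + n/σ².
So 1/σ₀² = 1/3.4616 − 25/92.2 = 0.288884 − 0.271150 = 0.017734.
Hence σ₀² = 1/0.017734 ≈ 56.4.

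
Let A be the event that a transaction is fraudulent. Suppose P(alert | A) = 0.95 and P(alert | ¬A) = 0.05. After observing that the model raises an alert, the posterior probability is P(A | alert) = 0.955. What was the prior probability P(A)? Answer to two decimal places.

Bayes' rule in odds form gives O(A|E) = O(A)·[P(E|A)/P(E|¬A)], hence O(A) = O(A|E)/LR.
Posterior odds = 0.955/(1−0.955) = 21.2222. LR = 0.95/0.05 = 19.0000.
Prior odds = 21.2222/19.0000 = 1.1170, so P(A) = 1.1170/(1+1.1170) ≈ 0.53.

P(A) = 0.53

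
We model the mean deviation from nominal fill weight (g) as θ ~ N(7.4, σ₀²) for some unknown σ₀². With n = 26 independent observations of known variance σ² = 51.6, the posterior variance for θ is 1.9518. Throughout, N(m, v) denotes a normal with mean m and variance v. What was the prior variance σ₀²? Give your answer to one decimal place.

For the Normal–Normal model with known σ², precisions add: τ_n = τ₀ + n/σ².
So 1/σ₀² = 1/1.9518 − 26/51.6 = 0.512348 − 0.503876 = 0.008472.
Hence σ₀² = 1/0.008472 ≈ 118.0.

σ₀² = 118.0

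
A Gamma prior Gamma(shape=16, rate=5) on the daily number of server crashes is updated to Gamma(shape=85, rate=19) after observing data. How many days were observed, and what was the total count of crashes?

n = 14 days with total 69 crashes

A Gamma(α, β) prior (rate parametrization) on a Poisson rate with n observations summing to S gives posterior Gamma(α+S, β+n).
Matching: Σxᵢ = 85 − 16 = 69 and n = 19 − 5 = 14.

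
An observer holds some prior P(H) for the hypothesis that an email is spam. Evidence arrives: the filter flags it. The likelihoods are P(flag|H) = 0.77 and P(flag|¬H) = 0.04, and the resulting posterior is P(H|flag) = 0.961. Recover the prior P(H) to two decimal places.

In odds form, posterior odds = prior odds × likelihood ratio, so prior odds = posterior odds ÷ LR.
Posterior odds = 0.961/(1−0.961) = 24.6410. LR = 0.77/0.04 = 19.2500.
Prior odds = 24.6410/19.2500 = 1.2801, so P(H) = 1.2801/(1+1.2801) ≈ 0.56.

P(H) = 0.56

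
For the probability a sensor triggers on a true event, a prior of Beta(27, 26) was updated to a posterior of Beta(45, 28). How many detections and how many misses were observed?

A Beta(a, b) prior with s successes and f failures in binomial data gives a Beta(a+s, b+f) posterior.
So s = 45 − 27 = 18 and f = 28 − 26 = 2.

18 detections and 2 misses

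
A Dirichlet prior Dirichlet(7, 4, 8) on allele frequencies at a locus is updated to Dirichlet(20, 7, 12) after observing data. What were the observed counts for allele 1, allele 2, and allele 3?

counts (13, 3, 4)

For a Dirichlet(α) prior with multinomial counts c, the posterior is Dirichlet(α + c) componentwise.
Counts are posterior − prior componentwise: 20−7=13, 7−4=3, 12−8=4.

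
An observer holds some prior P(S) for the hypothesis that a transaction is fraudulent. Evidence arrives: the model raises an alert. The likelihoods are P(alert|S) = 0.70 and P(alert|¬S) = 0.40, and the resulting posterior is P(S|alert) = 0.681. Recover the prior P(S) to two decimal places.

P(S) = 0.55

In odds form, posterior odds = prior odds × likelihood ratio, so prior odds = posterior odds ÷ LR.
Posterior odds = 0.681/(1−0.681) = 2.1348. LR = 0.70/0.40 = 1.7500.
Prior odds = 2.1348/1.7500 = 1.2199, so P(S) = 1.2199/(1+1.2199) ≈ 0.55.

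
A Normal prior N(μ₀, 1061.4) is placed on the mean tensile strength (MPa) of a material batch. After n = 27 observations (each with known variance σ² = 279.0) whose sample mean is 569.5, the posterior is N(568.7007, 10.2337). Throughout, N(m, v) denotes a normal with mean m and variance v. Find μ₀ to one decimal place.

μ₀ = 486.6

With known observation variance, the Normal–Normal posterior has precision τ_n = τ₀ + n/σ² and mean μ_n = (τ₀μ₀ + (n/σ²)x̄)/τ_n.
Here τ₀ = 1/1061.4 = 0.000942 and τ_data = 27/279.0 = 0.096774, so τ_n = 0.097716.
Rearranging for μ₀: μ₀ = (μ_n·τ_n − τ_data·x̄)/τ₀ = (568.7007·0.097716 − 0.096774·569.5) / 0.000942 = 0.458365/0.000942 ≈ 486.6.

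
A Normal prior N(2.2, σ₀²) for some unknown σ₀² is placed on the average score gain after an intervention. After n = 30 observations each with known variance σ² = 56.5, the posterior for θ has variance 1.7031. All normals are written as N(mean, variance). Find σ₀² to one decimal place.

Posterior precision equals prior precision plus data precision: 1/σ_n² = 1/σ₀² + n/σ².
So 1/σ₀² = 1/1.7031 − 30/56.5 = 0.587165 − 0.530973 = 0.056192.
Hence σ₀² = 1/0.056192 ≈ 17.8.

σ₀² = 17.8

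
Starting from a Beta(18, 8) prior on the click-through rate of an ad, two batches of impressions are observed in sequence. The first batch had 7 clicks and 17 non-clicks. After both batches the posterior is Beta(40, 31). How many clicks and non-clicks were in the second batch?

15 clicks and 6 non-clicks

Because Beta–binomial updating is additive in the counts, the combined data contributed (α_post−α_prior, β_post−β_prior) successes and failures.
Total across both batches: 40−18=22 clicks, 31−8=23 non-clicks.
Subtract the first batch: 22−7=15 clicks and 23−17=6 non-clicks.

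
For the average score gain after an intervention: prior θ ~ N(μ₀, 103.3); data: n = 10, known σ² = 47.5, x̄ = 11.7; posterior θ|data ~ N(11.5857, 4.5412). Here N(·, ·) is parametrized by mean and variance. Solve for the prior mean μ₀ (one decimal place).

μ₀ = 9.1

With known observation variance, the Normal–Normal posterior has precision τ_n = τ₀ + n/σ² and mean μ_n = (τ₀μ₀ + (n/σ²)x̄)/τ_n.
Here τ₀ = 1/103.3 = 0.009681 and τ_data = 10/47.5 = 0.210526, so τ_n = 0.220207.
Rearranging for μ₀: μ₀ = (μ_n·τ_n − τ_data·x̄)/τ₀ = (11.5857·0.220207 − 0.210526·11.7) / 0.009681 = 0.088098/0.009681 ≈ 9.1.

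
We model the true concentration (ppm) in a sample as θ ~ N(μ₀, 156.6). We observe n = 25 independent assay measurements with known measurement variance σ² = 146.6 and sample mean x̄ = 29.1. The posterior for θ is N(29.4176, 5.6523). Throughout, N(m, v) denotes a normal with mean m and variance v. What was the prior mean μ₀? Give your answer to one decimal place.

The posterior mean is a precision-weighted average: μ_n = (τ₀μ₀ + τ_data·x̄)/(τ₀+τ_data), with τ₀=1/σ₀² and τ_data=n/σ².
Here τ₀ = 1/156.6 = 0.006386 and τ_data = 25/146.6 = 0.170532, so τ_n = 0.176918.
Rearranging for μ₀: μ₀ = (μ_n·τ_n − τ_data·x̄)/τ₀ = (29.4176·0.176918 − 0.170532·29.1) / 0.006386 = 0.242022/0.006386 ≈ 37.9.

μ₀ = 37.9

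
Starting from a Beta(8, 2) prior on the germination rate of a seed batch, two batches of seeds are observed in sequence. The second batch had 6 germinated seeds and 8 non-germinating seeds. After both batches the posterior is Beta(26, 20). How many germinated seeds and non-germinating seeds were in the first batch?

Sequential conjugate updates are equivalent to a single update on the pooled data, so total successes = posterior α − prior α and total failures = posterior β − prior β.
Total across both batches: 26−8=18 germinated seeds, 20−2=18 non-germinating seeds.
Subtract the second batch: 18−6=12 germinated seeds and 18−8=10 non-germinating seeds.

12 germinated seeds and 10 non-germinating seeds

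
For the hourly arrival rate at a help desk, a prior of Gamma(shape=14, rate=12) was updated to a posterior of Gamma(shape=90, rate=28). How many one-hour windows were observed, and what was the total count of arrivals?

n = 16 one-hour windows with total 76 arrivals

A Gamma(α, β) prior (rate parametrization) on a Poisson rate with n observations summing to S gives posterior Gamma(α+S, β+n).
Matching: Σxᵢ = 90 − 14 = 76 and n = 28 − 12 = 16.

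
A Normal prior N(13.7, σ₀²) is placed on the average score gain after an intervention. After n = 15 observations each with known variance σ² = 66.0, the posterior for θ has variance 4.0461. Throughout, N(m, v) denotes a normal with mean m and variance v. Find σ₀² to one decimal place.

Posterior precision equals prior precision plus data precision: 1/σ_n² = 1/σ₀² + n/σ².
So 1/σ₀² = 1/4.0461 − 15/66.0 = 0.247152 − 0.227273 = 0.019879.
Hence σ₀² = 1/0.019879 ≈ 50.3.

σ₀² = 50.3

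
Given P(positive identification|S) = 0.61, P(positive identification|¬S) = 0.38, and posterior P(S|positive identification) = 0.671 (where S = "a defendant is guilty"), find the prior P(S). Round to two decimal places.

In odds form, posterior odds = prior odds × likelihood ratio, so prior odds = posterior odds ÷ LR.
Posterior odds = 0.671/(1−0.671) = 2.0395. LR = 0.61/0.38 = 1.6053.
Prior odds = 2.0395/1.6053 = 1.2705, so P(S) = 1.2705/(1+1.2705) ≈ 0.56.

P(S) = 0.56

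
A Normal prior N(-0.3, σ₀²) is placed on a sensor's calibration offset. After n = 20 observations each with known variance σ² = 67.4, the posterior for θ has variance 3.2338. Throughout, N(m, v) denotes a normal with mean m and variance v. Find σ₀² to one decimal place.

Posterior precision equals prior precision plus data precision: 1/σ_n² = 1/σ₀² + n/σ².
So 1/σ₀² = 1/3.2338 − 20/67.4 = 0.309234 − 0.296736 = 0.012498.
Hence σ₀² = 1/0.012498 ≈ 80.0.

σ₀² = 80.0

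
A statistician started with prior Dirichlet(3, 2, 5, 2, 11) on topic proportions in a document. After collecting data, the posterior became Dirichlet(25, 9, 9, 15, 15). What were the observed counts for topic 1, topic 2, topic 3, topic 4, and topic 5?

counts (22, 7, 4, 13, 4)

For a Dirichlet(α) prior with multinomial counts c, the posterior is Dirichlet(α + c) componentwise.
Counts are posterior − prior componentwise: 25−3=22, 9−2=7, 9−5=4, 15−2=13, 15−11=4.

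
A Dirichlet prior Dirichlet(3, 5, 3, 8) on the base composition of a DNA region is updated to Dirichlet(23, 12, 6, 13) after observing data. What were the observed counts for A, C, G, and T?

For a Dirichlet(α) prior with multinomial counts c, the posterior is Dirichlet(α + c) componentwise.
Counts are posterior − prior componentwise: 23−3=20, 12−5=7, 6−3=3, 13−8=5.

counts (20, 7, 3, 5)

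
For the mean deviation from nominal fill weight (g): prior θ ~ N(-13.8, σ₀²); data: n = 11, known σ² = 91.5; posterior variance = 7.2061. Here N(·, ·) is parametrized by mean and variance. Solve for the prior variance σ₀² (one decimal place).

For the Normal–Normal model with known σ², precisions add: τ_n = τ₀ + n/σ².
So 1/σ₀² = 1/7.2061 − 11/91.5 = 0.138771 − 0.120219 = 0.018552.
Hence σ₀² = 1/0.018552 ≈ 53.9.

σ₀² = 53.9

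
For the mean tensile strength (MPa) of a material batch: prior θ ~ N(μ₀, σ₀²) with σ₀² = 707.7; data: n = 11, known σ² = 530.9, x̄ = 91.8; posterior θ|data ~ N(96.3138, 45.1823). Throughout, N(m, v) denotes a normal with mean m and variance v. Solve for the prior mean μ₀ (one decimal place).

μ₀ = 162.5

The posterior mean is a precision-weighted average: μ_n = (τ₀μ₀ + τ_data·x̄)/(τ₀+τ_data), with τ₀=1/σ₀² and τ_data=n/σ².
Here τ₀ = 1/707.7 = 0.001413 and τ_data = 11/530.9 = 0.020720, so τ_n = 0.022133.
Rearranging for μ₀: μ₀ = (μ_n·τ_n − τ_data·x̄)/τ₀ = (96.3138·0.022133 − 0.020720·91.8) / 0.001413 = 0.229617/0.001413 ≈ 162.5.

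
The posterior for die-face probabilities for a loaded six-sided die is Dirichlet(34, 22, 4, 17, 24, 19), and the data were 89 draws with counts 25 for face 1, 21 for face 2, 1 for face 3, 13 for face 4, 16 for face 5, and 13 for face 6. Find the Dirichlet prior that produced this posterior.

Dirichlet(9, 1, 3, 4, 8, 6)

For a Dirichlet(α) prior with multinomial counts c, the posterior is Dirichlet(α + c) componentwise.
Subtract each count from the matching posterior parameter: 34−25=9, 22−21=1, 4−1=3, 17−13=4, 24−16=8, 19−13=6.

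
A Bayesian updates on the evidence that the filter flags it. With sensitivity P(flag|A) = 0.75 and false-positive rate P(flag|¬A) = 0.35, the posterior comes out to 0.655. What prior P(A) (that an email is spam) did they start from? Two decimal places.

Bayes' rule in odds form gives O(A|E) = O(A)·[P(E|A)/P(E|¬A)], hence O(A) = O(A|E)/LR.
Posterior odds = 0.655/(1−0.655) = 1.8986. LR = 0.75/0.35 = 2.1429.
Prior odds = 1.8986/2.1429 = 0.8860, so P(A) = 0.8860/(1+0.8860) ≈ 0.47.

P(A) = 0.47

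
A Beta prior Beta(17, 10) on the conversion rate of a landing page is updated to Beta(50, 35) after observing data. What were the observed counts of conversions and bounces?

33 conversions and 25 bounces

Under Beta–binomial conjugacy the posterior parameters are (α+s, β+f).
Match parameters: s=50−17=33, f=35−10=25.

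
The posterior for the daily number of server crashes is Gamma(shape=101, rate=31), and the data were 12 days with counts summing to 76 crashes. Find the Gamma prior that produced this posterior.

A Gamma(α, β) prior (rate parametrization) on a Poisson rate with n observations summing to S gives posterior Gamma(α+S, β+n).
So α = 101 − 76 = 25 and β = 31 − 12 = 19.

Gamma(shape=25, rate=19)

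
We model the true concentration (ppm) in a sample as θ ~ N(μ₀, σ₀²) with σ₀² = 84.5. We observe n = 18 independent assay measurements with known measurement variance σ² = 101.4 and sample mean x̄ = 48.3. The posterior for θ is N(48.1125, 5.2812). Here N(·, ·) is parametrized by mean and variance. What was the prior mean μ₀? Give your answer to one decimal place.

μ₀ = 45.3

With known observation variance, the Normal–Normal posterior has precision τ_n = τ₀ + n/σ² and mean μ_n = (τ₀μ₀ + (n/σ²)x̄)/τ_n.
Here τ₀ = 1/84.5 = 0.011834 and τ_data = 18/101.4 = 0.177515, so τ_n = 0.189349.
Rearranging for μ₀: μ₀ = (μ_n·τ_n − τ_data·x̄)/τ₀ = (48.1125·0.189349 − 0.177515·48.3) / 0.011834 = 0.536079/0.011834 ≈ 45.3.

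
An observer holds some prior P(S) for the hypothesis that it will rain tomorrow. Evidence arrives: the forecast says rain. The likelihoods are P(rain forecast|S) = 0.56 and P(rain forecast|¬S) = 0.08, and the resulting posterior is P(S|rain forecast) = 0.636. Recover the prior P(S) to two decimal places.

P(S) = 0.20

Bayes' rule in odds form gives O(S|E) = O(S)·[P(E|S)/P(E|¬S)], hence O(S) = O(S|E)/LR.
Posterior odds = 0.636/(1−0.636) = 1.7473. LR = 0.56/0.08 = 7.0000.
Prior odds = 1.7473/7.0000 = 0.2496, so P(S) = 0.2496/(1+0.2496) ≈ 0.20.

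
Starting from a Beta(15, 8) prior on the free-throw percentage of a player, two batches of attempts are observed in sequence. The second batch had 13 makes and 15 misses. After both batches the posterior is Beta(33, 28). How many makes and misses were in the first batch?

Because Beta–binomial updating is additive in the counts, the combined data contributed (α_post−α_prior, β_post−β_prior) successes and failures.
Total across both batches: 33−15=18 makes, 28−8=20 misses.
Subtract the second batch: 18−13=5 makes and 20−15=5 misses.

5 makes and 5 misses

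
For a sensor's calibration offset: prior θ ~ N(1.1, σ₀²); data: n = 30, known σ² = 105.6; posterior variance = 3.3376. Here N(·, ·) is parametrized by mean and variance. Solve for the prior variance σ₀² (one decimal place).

σ₀² = 64.4

Posterior precision equals prior precision plus data precision: 1/σ_n² = 1/σ₀² + n/σ².
So 1/σ₀² = 1/3.3376 − 30/105.6 = 0.299616 − 0.284091 = 0.015525.
Hence σ₀² = 1/0.015525 ≈ 64.4.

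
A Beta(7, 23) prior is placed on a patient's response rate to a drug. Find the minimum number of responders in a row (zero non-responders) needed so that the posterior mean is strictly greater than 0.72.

After k responders and 0 non-responders the posterior is Beta(7+k, 23), with mean (7+k)/(7+23+k).
Set (7+k)/(30+k) > 0.72 and solve: k > (0.72·30 − 7)/(1 − 0.72) = 52.143.
The smallest integer exceeding 52.143 is 53, and checking k=53: (60)/(83) = 0.7229 > 0.72.

k = 53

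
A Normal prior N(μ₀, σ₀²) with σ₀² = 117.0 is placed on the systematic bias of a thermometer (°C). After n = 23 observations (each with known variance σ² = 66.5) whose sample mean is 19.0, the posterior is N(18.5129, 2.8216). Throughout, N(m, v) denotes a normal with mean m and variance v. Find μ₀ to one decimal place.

The posterior mean is a precision-weighted average: μ_n = (τ₀μ₀ + τ_data·x̄)/(τ₀+τ_data), with τ₀=1/σ₀² and τ_data=n/σ².
Here τ₀ = 1/117.0 = 0.008547 and τ_data = 23/66.5 = 0.345865, so τ_n = 0.354412.
Rearranging for μ₀: μ₀ = (μ_n·τ_n − τ_data·x̄)/τ₀ = (18.5129·0.354412 − 0.345865·19.0) / 0.008547 = -0.010241/0.008547 ≈ -1.2.

μ₀ = -1.2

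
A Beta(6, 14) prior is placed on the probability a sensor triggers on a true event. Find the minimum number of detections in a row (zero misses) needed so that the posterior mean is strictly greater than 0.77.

After k detections and 0 misses the posterior is Beta(6+k, 14), with mean (6+k)/(6+14+k).
Set (6+k)/(20+k) > 0.77 and solve: k > (0.77·20 − 6)/(1 − 0.77) = 40.870.
The smallest integer exceeding 40.870 is 41.

k = 41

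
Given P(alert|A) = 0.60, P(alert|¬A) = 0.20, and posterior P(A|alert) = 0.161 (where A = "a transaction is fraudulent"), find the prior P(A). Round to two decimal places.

P(A) = 0.06

Bayes' rule in odds form gives O(A|E) = O(A)·[P(E|A)/P(E|¬A)], hence O(A) = O(A|E)/LR.
Posterior odds = 0.161/(1−0.161) = 0.1919. LR = 0.60/0.20 = 3.0000.
Prior odds = 0.1919/3.0000 = 0.0640, so P(A) = 0.0640/(1+0.0640) ≈ 0.06.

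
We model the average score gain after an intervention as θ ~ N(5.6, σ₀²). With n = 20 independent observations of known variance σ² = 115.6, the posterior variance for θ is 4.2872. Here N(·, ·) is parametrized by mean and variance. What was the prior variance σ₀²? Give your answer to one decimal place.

For the Normal–Normal model with known σ², precisions add: τ_n = τ₀ + n/σ².
So 1/σ₀² = 1/4.2872 − 20/115.6 = 0.233252 − 0.173010 = 0.060242.
Hence σ₀² = 1/0.060242 ≈ 16.6.

σ₀² = 16.6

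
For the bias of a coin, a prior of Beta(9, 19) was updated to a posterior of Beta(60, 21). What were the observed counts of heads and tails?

51 heads and 2 tails

Under Beta–binomial conjugacy the posterior parameters are (α+s, β+f).
Match parameters: s=60−9=51, f=21−19=2.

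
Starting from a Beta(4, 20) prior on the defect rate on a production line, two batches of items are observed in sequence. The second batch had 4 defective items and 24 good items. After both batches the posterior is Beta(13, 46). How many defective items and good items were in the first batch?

Because Beta–binomial updating is additive in the counts, the combined data contributed (α_post−α_prior, β_post−β_prior) successes and failures.
Total across both batches: 13−4=9 defective items, 46−20=26 good items.
Subtract the second batch: 9−4=5 defective items and 26−24=2 good items.

5 defective items and 2 good items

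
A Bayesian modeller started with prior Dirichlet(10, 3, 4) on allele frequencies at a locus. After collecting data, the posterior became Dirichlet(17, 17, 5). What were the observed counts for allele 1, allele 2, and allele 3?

counts (7, 14, 1)

For a Dirichlet(α) prior with multinomial counts c, the posterior is Dirichlet(α + c) componentwise.
Counts are posterior − prior componentwise: 17−10=7, 17−3=14, 5−4=1.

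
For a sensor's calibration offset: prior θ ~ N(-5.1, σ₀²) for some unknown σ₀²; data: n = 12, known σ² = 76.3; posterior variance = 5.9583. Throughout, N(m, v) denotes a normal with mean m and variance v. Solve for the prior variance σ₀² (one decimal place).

σ₀² = 94.7

Posterior precision equals prior precision plus data precision: 1/σ_n² = 1/σ₀² + n/σ².
So 1/σ₀² = 1/5.9583 − 12/76.3 = 0.167833 − 0.157274 = 0.010559.
Hence σ₀² = 1/0.010559 ≈ 94.7.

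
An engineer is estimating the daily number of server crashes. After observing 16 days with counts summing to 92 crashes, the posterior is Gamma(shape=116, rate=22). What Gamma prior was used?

Gamma–Poisson conjugacy: posterior shape = α + Σxᵢ, posterior rate = β + n.
So α = 116 − 92 = 24 and β = 22 − 16 = 6.

Gamma(shape=24, rate=6)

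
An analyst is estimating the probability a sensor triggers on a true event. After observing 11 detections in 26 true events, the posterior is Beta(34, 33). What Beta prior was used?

Beta(23, 18)

Under Beta–binomial conjugacy the posterior parameters are (a+s, b+f).
Subtract the data counts: 34−11=23, 33−15=18.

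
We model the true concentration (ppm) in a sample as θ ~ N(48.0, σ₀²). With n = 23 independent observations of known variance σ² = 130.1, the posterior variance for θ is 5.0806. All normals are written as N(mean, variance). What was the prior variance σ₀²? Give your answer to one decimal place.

σ₀² = 49.9

For the Normal–Normal model with known σ², precisions add: τ_n = τ₀ + n/σ².
So 1/σ₀² = 1/5.0806 − 23/130.1 = 0.196827 − 0.176787 = 0.020040.
Hence σ₀² = 1/0.020040 ≈ 49.9.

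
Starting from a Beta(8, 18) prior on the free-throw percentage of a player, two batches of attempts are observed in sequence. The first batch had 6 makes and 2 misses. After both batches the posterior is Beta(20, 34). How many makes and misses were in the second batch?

6 makes and 14 misses

Sequential conjugate updates are equivalent to a single update on the pooled data, so total successes = posterior α − prior α and total failures = posterior β − prior β.
Total across both batches: 20−8=12 makes, 34−18=16 misses.
Subtract the first batch: 12−6=6 makes and 16−2=14 misses.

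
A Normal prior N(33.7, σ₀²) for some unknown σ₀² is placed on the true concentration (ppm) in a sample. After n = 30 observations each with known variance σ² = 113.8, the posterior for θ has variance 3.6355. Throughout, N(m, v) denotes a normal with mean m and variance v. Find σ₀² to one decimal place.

σ₀² = 87.4

Posterior precision equals prior precision plus data precision: 1/σ_n² = 1/σ₀² + n/σ².
So 1/σ₀² = 1/3.6355 − 30/113.8 = 0.275065 − 0.263620 = 0.011445.
Hence σ₀² = 1/0.011445 ≈ 87.4.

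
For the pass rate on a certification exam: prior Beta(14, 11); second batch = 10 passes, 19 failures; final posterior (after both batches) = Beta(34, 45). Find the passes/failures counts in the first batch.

Sequential conjugate updates are equivalent to a single update on the pooled data, so total successes = posterior α − prior α and total failures = posterior β − prior β.
Total across both batches: 34−14=20 passes, 45−11=34 failures.
Subtract the second batch: 20−10=10 passes and 34−19=15 failures.

10 passes and 15 failures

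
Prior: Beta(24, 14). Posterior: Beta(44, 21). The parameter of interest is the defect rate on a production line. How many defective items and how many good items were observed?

20 defective items and 7 good items

Under Beta–binomial conjugacy the posterior parameters are (α+s, β+f).
Match parameters: s=44−24=20, f=21−14=7.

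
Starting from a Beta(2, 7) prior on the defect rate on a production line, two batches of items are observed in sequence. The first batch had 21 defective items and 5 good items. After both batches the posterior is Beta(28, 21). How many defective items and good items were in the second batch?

5 defective items and 9 good items

Because Beta–binomial updating is additive in the counts, the combined data contributed (α_post−α_prior, β_post−β_prior) successes and failures.
Total across both batches: 28−2=26 defective items, 21−7=14 good items.
Subtract the first batch: 26−21=5 defective items and 14−5=9 good items.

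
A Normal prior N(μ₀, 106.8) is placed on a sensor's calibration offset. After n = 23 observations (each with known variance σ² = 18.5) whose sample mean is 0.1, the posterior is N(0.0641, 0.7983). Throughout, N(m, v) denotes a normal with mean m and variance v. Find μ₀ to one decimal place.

μ₀ = -4.7

The posterior mean is a precision-weighted average: μ_n = (τ₀μ₀ + τ_data·x̄)/(τ₀+τ_data), with τ₀=1/σ₀² and τ_data=n/σ².
Here τ₀ = 1/106.8 = 0.009363 and τ_data = 23/18.5 = 1.243243, so τ_n = 1.252606.
Rearranging for μ₀: μ₀ = (μ_n·τ_n − τ_data·x̄)/τ₀ = (0.0641·1.252606 − 1.243243·0.1) / 0.009363 = -0.044032/0.009363 ≈ -4.7.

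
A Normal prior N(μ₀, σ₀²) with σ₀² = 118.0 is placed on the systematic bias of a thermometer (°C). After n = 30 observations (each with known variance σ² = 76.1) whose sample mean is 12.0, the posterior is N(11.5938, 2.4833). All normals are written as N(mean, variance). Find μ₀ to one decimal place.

With known observation variance, the Normal–Normal posterior has precision τ_n = τ₀ + n/σ² and mean μ_n = (τ₀μ₀ + (n/σ²)x̄)/τ_n.
Here τ₀ = 1/118.0 = 0.008475 and τ_data = 30/76.1 = 0.394218, so τ_n = 0.402693.
Rearranging for μ₀: μ₀ = (μ_n·τ_n − τ_data·x̄)/τ₀ = (11.5938·0.402693 − 0.394218·12.0) / 0.008475 = -0.061874/0.008475 ≈ -7.3.

μ₀ = -7.3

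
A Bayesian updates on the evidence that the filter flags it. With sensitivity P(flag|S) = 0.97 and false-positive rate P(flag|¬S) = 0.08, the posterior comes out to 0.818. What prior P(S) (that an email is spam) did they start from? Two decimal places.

In odds form, posterior odds = prior odds × likelihood ratio, so prior odds = posterior odds ÷ LR.
Posterior odds = 0.818/(1−0.818) = 4.4945. LR = 0.97/0.08 = 12.1250.
Prior odds = 4.4945/12.1250 = 0.3707, so P(S) = 0.3707/(1+0.3707) ≈ 0.27.

P(S) = 0.27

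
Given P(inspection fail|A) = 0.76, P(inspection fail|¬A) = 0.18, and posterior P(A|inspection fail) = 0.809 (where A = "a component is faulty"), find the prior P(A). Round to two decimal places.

In odds form, posterior odds = prior odds × likelihood ratio, so prior odds = posterior odds ÷ LR.
Posterior odds = 0.809/(1−0.809) = 4.2356. LR = 0.76/0.18 = 4.2222.
Prior odds = 4.2356/4.2222 = 1.0032, so P(A) = 1.0032/(1+1.0032) ≈ 0.50.

P(A) = 0.50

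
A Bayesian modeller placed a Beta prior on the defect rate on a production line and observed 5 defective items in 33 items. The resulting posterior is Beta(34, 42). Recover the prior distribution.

Under Beta–binomial conjugacy the posterior parameters are (α+s, β+f).
So α = 34 − 5 = 29 and β = 42 − 28 = 14.

Beta(29, 14)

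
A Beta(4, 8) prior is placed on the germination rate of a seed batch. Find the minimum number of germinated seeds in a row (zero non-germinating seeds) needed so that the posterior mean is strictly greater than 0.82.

After k germinated seeds and 0 non-germinating seeds the posterior is Beta(4+k, 8), with mean (4+k)/(4+8+k).
Set (4+k)/(12+k) > 0.82 and solve: k > (0.82·12 − 4)/(1 − 0.82) = 32.444.
The smallest integer exceeding 32.444 is 33.

k = 33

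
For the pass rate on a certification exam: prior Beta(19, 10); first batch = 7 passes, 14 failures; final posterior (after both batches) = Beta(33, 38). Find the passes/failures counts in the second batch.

Sequential conjugate updates are equivalent to a single update on the pooled data, so total successes = posterior α − prior α and total failures = posterior β − prior β.
Total across both batches: 33−19=14 passes, 38−10=28 failures.
Subtract the first batch: 14−7=7 passes and 28−14=14 failures.

7 passes and 14 failures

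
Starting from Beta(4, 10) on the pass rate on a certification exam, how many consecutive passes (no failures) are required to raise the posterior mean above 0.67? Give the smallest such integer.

After k passes and 0 failures the posterior is Beta(4+k, 10), with mean (4+k)/(4+10+k).
Set (4+k)/(14+k) > 0.67 and solve: k > (0.67·14 − 4)/(1 − 0.67) = 16.303.
The smallest integer exceeding 16.303 is 17.

k = 17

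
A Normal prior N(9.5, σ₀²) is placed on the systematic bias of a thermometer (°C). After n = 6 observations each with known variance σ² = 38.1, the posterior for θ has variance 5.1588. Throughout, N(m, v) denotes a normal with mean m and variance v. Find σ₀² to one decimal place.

Posterior precision equals prior precision plus data precision: 1/σ_n² = 1/σ₀² + n/σ².
So 1/σ₀² = 1/5.1588 − 6/38.1 = 0.193844 − 0.157480 = 0.036364.
Hence σ₀² = 1/0.036364 ≈ 27.5.

σ₀² = 27.5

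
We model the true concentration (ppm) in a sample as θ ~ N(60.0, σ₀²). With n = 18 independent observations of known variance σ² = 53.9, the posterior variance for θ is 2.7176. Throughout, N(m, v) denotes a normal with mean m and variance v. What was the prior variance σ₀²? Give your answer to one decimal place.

σ₀² = 29.4

Posterior precision equals prior precision plus data precision: 1/σ_n² = 1/σ₀² + n/σ².
So 1/σ₀² = 1/2.7176 − 18/53.9 = 0.367972 − 0.333952 = 0.034020.
Hence σ₀² = 1/0.034020 ≈ 29.4.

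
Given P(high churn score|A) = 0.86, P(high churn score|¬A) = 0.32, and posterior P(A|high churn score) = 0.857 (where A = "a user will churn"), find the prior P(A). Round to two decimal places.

Bayes' rule in odds form gives O(A|E) = O(A)·[P(E|A)/P(E|¬A)], hence O(A) = O(A|E)/LR.
Posterior odds = 0.857/(1−0.857) = 5.9930. LR = 0.86/0.32 = 2.6875.
Prior odds = 5.9930/2.6875 = 2.2300, so P(A) = 2.2300/(1+2.2300) ≈ 0.69.

P(A) = 0.69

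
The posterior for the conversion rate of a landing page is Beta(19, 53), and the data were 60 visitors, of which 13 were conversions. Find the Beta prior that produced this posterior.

Beta(6, 6)

Beta is conjugate to the binomial likelihood: posterior = Beta(a+s, b+f).
Subtract the data counts: 19−13=6, 53−47=6.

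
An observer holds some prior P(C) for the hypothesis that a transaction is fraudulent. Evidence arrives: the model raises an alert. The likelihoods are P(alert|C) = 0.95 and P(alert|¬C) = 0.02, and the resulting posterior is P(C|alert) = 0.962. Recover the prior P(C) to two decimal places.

P(C) = 0.35

In odds form, posterior odds = prior odds × likelihood ratio, so prior odds = posterior odds ÷ LR.
Posterior odds = 0.962/(1−0.962) = 25.3158. LR = 0.95/0.02 = 47.5000.
Prior odds = 25.3158/47.5000 = 0.5330, so P(C) = 0.5330/(1+0.5330) ≈ 0.35.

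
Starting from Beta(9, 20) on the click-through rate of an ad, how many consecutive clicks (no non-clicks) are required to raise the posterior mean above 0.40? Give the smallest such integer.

k = 5

After k clicks and 0 non-clicks the posterior is Beta(9+k, 20), with mean (9+k)/(9+20+k).
Set (9+k)/(29+k) > 0.40 and solve: k > (0.40·29 − 9)/(1 − 0.40) = 4.333.
The smallest integer exceeding 4.333 is 5, and checking k=5: (14)/(34) = 0.4118 > 0.40.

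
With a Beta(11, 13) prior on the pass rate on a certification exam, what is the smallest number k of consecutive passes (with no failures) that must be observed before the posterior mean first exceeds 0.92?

k = 139

After k passes and 0 failures the posterior is Beta(11+k, 13), with mean (11+k)/(11+13+k).
Set (11+k)/(24+k) > 0.92 and solve: k > (0.92·24 − 11)/(1 − 0.92) = 138.500.
The smallest integer exceeding 138.500 is 139.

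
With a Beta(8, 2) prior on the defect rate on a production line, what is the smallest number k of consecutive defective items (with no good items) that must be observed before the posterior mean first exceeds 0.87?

k = 6

After k defective items and 0 good items the posterior is Beta(8+k, 2), with mean (8+k)/(8+2+k).
Set (8+k)/(10+k) > 0.87 and solve: k > (0.87·10 − 8)/(1 − 0.87) = 5.385.
The smallest integer exceeding 5.385 is 6, and checking k=6: (14)/(16) = 0.8750 > 0.87.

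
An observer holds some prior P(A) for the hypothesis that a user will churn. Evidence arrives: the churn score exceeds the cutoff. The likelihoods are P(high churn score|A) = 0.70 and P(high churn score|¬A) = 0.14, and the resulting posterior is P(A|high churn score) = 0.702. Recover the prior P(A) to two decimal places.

P(A) = 0.32

In odds form, posterior odds = prior odds × likelihood ratio, so prior odds = posterior odds ÷ LR.
Posterior odds = 0.702/(1−0.702) = 2.3557. LR = 0.70/0.14 = 5.0000.
Prior odds = 2.3557/5.0000 = 0.4711, so P(A) = 0.4711/(1+0.4711) ≈ 0.32.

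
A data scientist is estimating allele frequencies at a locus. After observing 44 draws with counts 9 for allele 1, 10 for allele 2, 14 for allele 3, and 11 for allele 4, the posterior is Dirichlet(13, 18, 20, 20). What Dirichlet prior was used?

Dirichlet(4, 8, 6, 9)

For a Dirichlet(α) prior with multinomial counts c, the posterior is Dirichlet(α + c) componentwise.
Subtract each count from the matching posterior parameter: 13−9=4, 18−10=8, 20−14=6, 20−11=9.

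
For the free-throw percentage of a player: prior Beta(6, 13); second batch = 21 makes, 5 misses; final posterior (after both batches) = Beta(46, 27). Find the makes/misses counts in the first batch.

19 makes and 9 misses

Sequential conjugate updates are equivalent to a single update on the pooled data, so total successes = posterior α − prior α and total failures = posterior β − prior β.
Total across both batches: 46−6=40 makes, 27−13=14 misses.
Subtract the second batch: 40−21=19 makes and 14−5=9 misses.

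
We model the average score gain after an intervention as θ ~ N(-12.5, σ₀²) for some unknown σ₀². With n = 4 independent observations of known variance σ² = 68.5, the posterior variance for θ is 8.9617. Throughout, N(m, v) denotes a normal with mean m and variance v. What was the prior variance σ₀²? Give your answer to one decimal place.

σ₀² = 18.8

Posterior precision equals prior precision plus data precision: 1/σ_n² = 1/σ₀² + n/σ².
So 1/σ₀² = 1/8.9617 − 4/68.5 = 0.111586 − 0.058394 = 0.053192.
Hence σ₀² = 1/0.053192 ≈ 18.8.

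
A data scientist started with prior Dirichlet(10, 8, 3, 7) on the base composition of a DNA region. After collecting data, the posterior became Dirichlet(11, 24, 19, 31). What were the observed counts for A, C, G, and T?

counts (1, 16, 16, 24)

For a Dirichlet(α) prior with multinomial counts c, the posterior is Dirichlet(α + c) componentwise.
Counts are posterior − prior componentwise: 11−10=1, 24−8=16, 19−3=16, 31−7=24.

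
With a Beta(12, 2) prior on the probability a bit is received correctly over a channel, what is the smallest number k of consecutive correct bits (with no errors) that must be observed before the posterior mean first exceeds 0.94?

k = 20

After k correct bits and 0 errors the posterior is Beta(12+k, 2), with mean (12+k)/(12+2+k).
Set (12+k)/(14+k) > 0.94 and solve: k > (0.94·14 − 12)/(1 − 0.94) = 19.333.
The smallest integer exceeding 19.333 is 20.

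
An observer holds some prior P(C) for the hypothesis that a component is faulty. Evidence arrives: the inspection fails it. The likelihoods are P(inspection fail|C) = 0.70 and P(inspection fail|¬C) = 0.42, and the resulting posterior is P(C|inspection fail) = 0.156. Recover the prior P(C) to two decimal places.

P(C) = 0.10

In odds form, posterior odds = prior odds × likelihood ratio, so prior odds = posterior odds ÷ LR.
Posterior odds = 0.156/(1−0.156) = 0.1848. LR = 0.70/0.42 = 1.6667.
Prior odds = 0.1848/1.6667 = 0.1109, so P(C) = 0.1109/(1+0.1109) ≈ 0.10.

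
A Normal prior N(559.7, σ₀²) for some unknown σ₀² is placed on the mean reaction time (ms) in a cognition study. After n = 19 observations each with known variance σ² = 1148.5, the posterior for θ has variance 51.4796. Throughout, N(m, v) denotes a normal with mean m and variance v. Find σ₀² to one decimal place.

For the Normal–Normal model with known σ², precisions add: τ_n = τ₀ + n/σ².
So 1/σ₀² = 1/51.4796 − 19/1148.5 = 0.019425 − 0.016543 = 0.002882.
Hence σ₀² = 1/0.002882 ≈ 347.0.

σ₀² = 347.0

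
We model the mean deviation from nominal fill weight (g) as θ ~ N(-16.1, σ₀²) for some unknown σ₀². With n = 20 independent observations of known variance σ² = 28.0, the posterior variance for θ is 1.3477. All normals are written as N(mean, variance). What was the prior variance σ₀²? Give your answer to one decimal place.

For the Normal–Normal model with known σ², precisions add: τ_n = τ₀ + n/σ².
So 1/σ₀² = 1/1.3477 − 20/28.0 = 0.742005 − 0.714286 = 0.027719.
Hence σ₀² = 1/0.027719 ≈ 36.1.

σ₀² = 36.1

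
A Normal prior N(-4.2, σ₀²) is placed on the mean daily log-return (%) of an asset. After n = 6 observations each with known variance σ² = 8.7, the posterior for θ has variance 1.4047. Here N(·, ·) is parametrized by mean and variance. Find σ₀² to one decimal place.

For the Normal–Normal model with known σ², precisions add: τ_n = τ₀ + n/σ².
So 1/σ₀² = 1/1.4047 − 6/8.7 = 0.711896 − 0.689655 = 0.022241.
Hence σ₀² = 1/0.022241 ≈ 45.0.

σ₀² = 45.0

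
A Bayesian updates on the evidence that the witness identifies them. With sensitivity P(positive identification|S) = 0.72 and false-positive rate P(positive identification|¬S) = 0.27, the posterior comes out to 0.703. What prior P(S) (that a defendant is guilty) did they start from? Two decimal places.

In odds form, posterior odds = prior odds × likelihood ratio, so prior odds = posterior odds ÷ LR.
Posterior odds = 0.703/(1−0.703) = 2.3670. LR = 0.72/0.27 = 2.6667.
Prior odds = 2.3670/2.6667 = 0.8876, so P(S) = 0.8876/(1+0.8876) ≈ 0.47.

P(S) = 0.47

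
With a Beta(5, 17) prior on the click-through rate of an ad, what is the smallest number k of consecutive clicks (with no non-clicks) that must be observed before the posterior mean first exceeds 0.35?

After k clicks and 0 non-clicks the posterior is Beta(5+k, 17), with mean (5+k)/(5+17+k).
Set (5+k)/(22+k) > 0.35 and solve: k > (0.35·22 − 5)/(1 − 0.35) = 4.154.
The smallest integer exceeding 4.154 is 5.

k = 5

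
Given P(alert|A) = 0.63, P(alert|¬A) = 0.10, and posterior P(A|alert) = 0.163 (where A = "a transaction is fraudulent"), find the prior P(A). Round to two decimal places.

In odds form, posterior odds = prior odds × likelihood ratio, so prior odds = posterior odds ÷ LR.
Posterior odds = 0.163/(1−0.163) = 0.1947. LR = 0.63/0.10 = 6.3000.
Prior odds = 0.1947/6.3000 = 0.0309, so P(A) = 0.0309/(1+0.0309) ≈ 0.03.

P(A) = 0.03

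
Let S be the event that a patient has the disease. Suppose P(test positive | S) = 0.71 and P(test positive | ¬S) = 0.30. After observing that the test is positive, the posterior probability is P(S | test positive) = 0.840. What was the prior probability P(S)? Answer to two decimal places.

Bayes' rule in odds form gives O(S|E) = O(S)·[P(E|S)/P(E|¬S)], hence O(S) = O(S|E)/LR.
Posterior odds = 0.840/(1−0.840) = 5.2500. LR = 0.71/0.30 = 2.3667.
Prior odds = 5.2500/2.3667 = 2.2183, so P(S) = 2.2183/(1+2.2183) ≈ 0.69.

P(S) = 0.69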